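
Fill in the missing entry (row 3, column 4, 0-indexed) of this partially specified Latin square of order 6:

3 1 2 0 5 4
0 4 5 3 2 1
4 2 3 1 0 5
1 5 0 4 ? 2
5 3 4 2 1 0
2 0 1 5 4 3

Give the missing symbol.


Row 3 contains symbols [0, 1, 2, 4, 5] — missing [3].
Column 4 contains symbols [0, 1, 2, 4, 5] — missing [3].
The missing symbol must appear in both missing sets; intersection = [3].
Therefore the hidden value is 3.

Missing value = 3.


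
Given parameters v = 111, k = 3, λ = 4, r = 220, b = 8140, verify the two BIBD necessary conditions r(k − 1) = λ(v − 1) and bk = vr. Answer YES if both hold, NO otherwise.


Condition (i): r(k − 1) = 220·2 = 440; λ(v − 1) = 4·110 = 440. Match? YES.
Condition (ii): bk = 8140·3 = 24420; vr = 111·220 = 24420. Match? YES.
Both conditions hold? YES.

YES


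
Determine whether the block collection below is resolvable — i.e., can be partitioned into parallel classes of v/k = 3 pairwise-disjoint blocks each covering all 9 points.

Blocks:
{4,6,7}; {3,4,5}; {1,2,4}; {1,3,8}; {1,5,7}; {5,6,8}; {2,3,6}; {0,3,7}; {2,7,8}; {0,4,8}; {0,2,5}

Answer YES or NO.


v = 9, block size k = 3, number of blocks = 11.
For resolvability, blocks must partition into parallel classes of size v/k = 3.
Total blocks must therefore be a multiple of 3: 11 = 3·3 + 2 ⇒ not divisible ✗.
Resolvable? NO.

NO


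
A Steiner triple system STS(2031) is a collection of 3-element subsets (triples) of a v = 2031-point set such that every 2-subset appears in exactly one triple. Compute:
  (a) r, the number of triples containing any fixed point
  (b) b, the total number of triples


An STS(v) is a 2-(v, 3, 1) BIBD: block size k = 3, λ = 1.
Replication: r(k − 1) = λ(v − 1) ⇒ r·2 = 2031 − 1 = 2030 ⇒ r = 1015.
Block count: b = v(v − 1)/6 = 2031·2030/6 = 4122930/6 = 687155.

r = 1015, b = 687155.


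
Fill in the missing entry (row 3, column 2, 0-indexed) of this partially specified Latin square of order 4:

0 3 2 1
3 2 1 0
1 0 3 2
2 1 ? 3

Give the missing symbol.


Row 3 contains symbols [1, 2, 3] — missing [0].
Column 2 contains symbols [1, 2, 3] — missing [0].
The missing symbol must appear in both missing sets; intersection = [0].
Therefore the hidden value is 0.

Missing value = 0.


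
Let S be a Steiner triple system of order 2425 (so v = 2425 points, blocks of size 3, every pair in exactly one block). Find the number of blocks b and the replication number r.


An STS(v) is a 2-(v, 3, 1) BIBD: block size k = 3, λ = 1.
Replication: r(k − 1) = λ(v − 1) ⇒ r·2 = 2425 − 1 = 2424 ⇒ r = 1212.
Block count: b = v(v − 1)/6 = 2425·2424/6 = 5878200/6 = 979700.

r = 1212, b = 979700.


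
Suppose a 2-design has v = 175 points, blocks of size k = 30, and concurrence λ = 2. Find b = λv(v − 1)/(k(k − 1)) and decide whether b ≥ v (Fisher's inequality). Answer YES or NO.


b = λv(v − 1)/(k(k − 1)) = 2·175·174/(30·29) = 60900/870 = 70.
Compare with v = 175: b < v, so Fisher's inequality fails.

NO


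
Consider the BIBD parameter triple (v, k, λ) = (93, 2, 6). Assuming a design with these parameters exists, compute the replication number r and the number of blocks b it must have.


Any 2-(v, k, λ) BIBD satisfies two necessary conditions:
  (i)  Each point sits in r blocks, and counting incidences through any fixed point gives r(k − 1) = λ(v − 1), so r = λ(v − 1)/(k − 1).
  (ii) Total incidences bk = vr, so b = vr/k.
Step 1: r = λ(v − 1)/(k − 1) = 6·(93 − 1)/(2 − 1) = 6·92/1 = 552/1 = 552.
Step 2: b = vr/k = 93·552/2 = 51336/2 = 25668.
Check integrality: r = 552 ∈ Z ✓, b = 25668 ∈ Z ✓.
(These identities are necessary conditions: they determine r and b for any design with these parameters, but do not by themselves prove that one exists.)

r = 552, b = 25668.


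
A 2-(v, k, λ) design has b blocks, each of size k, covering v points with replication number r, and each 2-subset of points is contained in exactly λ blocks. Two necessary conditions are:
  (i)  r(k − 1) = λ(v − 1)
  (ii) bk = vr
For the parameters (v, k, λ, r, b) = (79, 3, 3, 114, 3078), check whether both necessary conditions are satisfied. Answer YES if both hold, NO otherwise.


Condition (i): r(k − 1) = 114·2 = 228; λ(v − 1) = 3·78 = 234. Match? NO.
Condition (ii): bk = 3078·3 = 9234; vr = 79·114 = 9006. Match? NO.
Both conditions hold? NO.

NO


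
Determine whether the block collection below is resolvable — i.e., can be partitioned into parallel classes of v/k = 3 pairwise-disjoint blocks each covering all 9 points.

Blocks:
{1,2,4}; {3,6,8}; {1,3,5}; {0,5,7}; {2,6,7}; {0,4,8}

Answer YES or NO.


v = 9, block size k = 3, number of blocks = 6.
For resolvability, blocks must partition into parallel classes of size v/k = 3.
Total blocks must therefore be a multiple of 3: 6 = 3·2 + 0 ⇒ divisible ✓.
Greedy packing gives 2 candidate class(es). Each should be a full parallel class (size 3, covers all 9 points).
  Class 1 (3 blocks): {1,2,4}; {3,6,8}; {0,5,7}. Points covered: [0, 1, 2, 3, 4, 5, 6, 7, 8].
  Class 2 (3 blocks): {1,3,5}; {2,6,7}; {0,4,8}. Points covered: [0, 1, 2, 3, 4, 5, 6, 7, 8].
All classes full (size 3)? YES. All classes cover every point? YES.
Resolvable? YES.

YES


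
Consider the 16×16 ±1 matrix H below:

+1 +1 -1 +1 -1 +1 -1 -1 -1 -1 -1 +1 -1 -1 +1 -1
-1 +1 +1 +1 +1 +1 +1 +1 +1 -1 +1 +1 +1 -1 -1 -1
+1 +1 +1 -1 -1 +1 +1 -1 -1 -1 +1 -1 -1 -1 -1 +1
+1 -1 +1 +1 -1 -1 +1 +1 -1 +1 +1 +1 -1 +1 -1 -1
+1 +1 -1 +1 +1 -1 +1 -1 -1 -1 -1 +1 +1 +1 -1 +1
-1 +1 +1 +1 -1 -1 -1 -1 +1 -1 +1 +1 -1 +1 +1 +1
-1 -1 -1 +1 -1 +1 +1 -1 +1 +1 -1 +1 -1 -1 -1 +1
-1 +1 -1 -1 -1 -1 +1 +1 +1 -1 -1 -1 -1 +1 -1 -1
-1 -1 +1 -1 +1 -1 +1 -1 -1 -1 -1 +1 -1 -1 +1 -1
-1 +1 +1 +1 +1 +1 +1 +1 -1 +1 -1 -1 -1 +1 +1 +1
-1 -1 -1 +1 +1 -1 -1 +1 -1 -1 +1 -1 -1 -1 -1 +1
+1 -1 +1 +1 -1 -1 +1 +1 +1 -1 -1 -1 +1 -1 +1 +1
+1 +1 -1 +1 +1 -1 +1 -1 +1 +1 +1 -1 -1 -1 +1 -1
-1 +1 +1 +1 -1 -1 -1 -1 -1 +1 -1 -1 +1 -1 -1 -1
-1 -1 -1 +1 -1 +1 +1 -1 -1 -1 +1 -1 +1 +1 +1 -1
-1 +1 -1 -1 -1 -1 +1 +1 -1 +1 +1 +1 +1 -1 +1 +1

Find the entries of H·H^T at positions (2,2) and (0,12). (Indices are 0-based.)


Row 0 of H: [1, 1, -1, 1, -1, 1, -1, -1, -1, -1, -1, 1, -1, -1, 1, -1].
Row 2 of H: [1, 1, 1, -1, -1, 1, 1, -1, -1, -1, 1, -1, -1, -1, -1, 1].
Row 12 of H: [1, 1, -1, 1, 1, -1, 1, -1, 1, 1, 1, -1, -1, -1, 1, -1].
(H·H^T)[2][2] = Σ_j H[2][j]·H[2][j] = (1)² + (1)² + (1)² + (-1)² + (-1)² + (1)² + (1)² + (-1)² + (-1)² + (-1)² + (1)² + (-1)² + (-1)² + (-1)² + (-1)² + (1)² = 1 + 1 + 1 + 1 + 1 + 1 + 1 + 1 + 1 + 1 + 1 + 1 + 1 + 1 + 1 + 1 = 16.
(H·H^T)[0][12] = Σ_j H[0][j]·H[12][j] = (1)·(1) + (1)·(1) + (-1)·(-1) + (1)·(1) + (-1)·(1) + (1)·(-1) + (-1)·(1) + (-1)·(-1) + (-1)·(1) + (-1)·(1) + (-1)·(1) + (1)·(-1) + (-1)·(-1) + (-1)·(-1) + (1)·(1) + (-1)·(-1) = 1 + 1 + 1 + 1 + -1 + -1 + -1 + 1 + -1 + -1 + -1 + -1 + 1 + 1 + 1 + 1 = 2.
Rows 0 and 12 are not orthogonal (dot product = 2 ≠ 0), so H is not a Hadamard matrix.

(2,2) entry = 16; (0,12) entry = 2.


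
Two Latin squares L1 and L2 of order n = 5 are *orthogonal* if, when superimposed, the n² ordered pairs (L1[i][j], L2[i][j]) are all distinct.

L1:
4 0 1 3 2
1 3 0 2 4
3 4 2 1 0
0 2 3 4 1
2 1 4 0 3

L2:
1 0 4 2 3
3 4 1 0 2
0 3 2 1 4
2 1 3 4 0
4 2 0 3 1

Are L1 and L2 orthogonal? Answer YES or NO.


Form the n² = 25 superimposed pairs (L1[i][j], L2[i][j]), row by row (rows and columns indexed from 0):
row 0: (4,1) (0,0) (1,4) (3,2) (2,3)
row 1: (1,3) (3,4) (0,1) (2,0) (4,2)
row 2: (3,0) (4,3) (2,2) (1,1) (0,4)
row 3: (0,2) (2,1) (3,3) (4,4) (1,0)
row 4: (2,4) (1,2) (4,0) (0,3) (3,1)
Orthogonality requires all 25 pairs distinct.
Check by first coordinate: for each symbol s of L1, list the L2 entries in the n cells where L1 = s; they must all differ.
  L1 = 0: L2 entries (in reading order) 0, 1, 4, 2, 3 — all 5 distinct ✓
  L1 = 1: L2 entries (in reading order) 4, 3, 1, 0, 2 — all 5 distinct ✓
  L1 = 2: L2 entries (in reading order) 3, 0, 2, 1, 4 — all 5 distinct ✓
  L1 = 3: L2 entries (in reading order) 2, 4, 0, 3, 1 — all 5 distinct ✓
  L1 = 4: L2 entries (in reading order) 1, 2, 3, 4, 0 — all 5 distinct ✓
Every symbol of L1 meets every symbol of L2 exactly once, so all 25 pairs are distinct (25 of 25).
Conclusion: YES.

YES


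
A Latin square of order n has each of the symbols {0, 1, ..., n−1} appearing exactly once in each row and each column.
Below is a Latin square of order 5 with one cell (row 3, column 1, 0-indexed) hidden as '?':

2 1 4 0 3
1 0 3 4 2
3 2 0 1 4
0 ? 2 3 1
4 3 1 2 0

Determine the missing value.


Row 3 contains symbols [0, 1, 2, 3] — missing [4].
Column 1 contains symbols [0, 1, 2, 3] — missing [4].
The missing symbol must appear in both missing sets; intersection = [4].
Therefore the hidden value is 4.

Missing value = 4.


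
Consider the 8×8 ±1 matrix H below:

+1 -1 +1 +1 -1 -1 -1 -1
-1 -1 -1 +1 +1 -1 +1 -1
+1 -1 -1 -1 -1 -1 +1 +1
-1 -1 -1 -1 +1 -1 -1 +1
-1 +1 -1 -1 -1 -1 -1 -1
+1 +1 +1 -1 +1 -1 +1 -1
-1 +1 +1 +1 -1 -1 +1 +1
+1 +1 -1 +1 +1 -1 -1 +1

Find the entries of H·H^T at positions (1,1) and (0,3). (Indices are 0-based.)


Row 0 of H: [1, -1, 1, 1, -1, -1, -1, -1].
Row 1 of H: [-1, -1, -1, 1, 1, -1, 1, -1].
Row 3 of H: [-1, -1, -1, -1, 1, -1, -1, 1].
(H·H^T)[1][1] = Σ_j H[1][j]·H[1][j] = (-1)² + (-1)² + (-1)² + (1)² + (1)² + (-1)² + (1)² + (-1)² = 1 + 1 + 1 + 1 + 1 + 1 + 1 + 1 = 8.
(H·H^T)[0][3] = Σ_j H[0][j]·H[3][j] = (1)·(-1) + (-1)·(-1) + (1)·(-1) + (1)·(-1) + (-1)·(1) + (-1)·(-1) + (-1)·(-1) + (-1)·(1) = -1 + 1 + -1 + -1 + -1 + 1 + 1 + -1 = -2.
Rows 0 and 3 are not orthogonal (dot product = -2 ≠ 0), so H is not a Hadamard matrix.

(1,1) entry = 8; (0,3) entry = -2.


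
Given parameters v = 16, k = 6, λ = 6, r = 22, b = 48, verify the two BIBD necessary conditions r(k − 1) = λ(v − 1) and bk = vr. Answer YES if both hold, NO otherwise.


Condition (i): r(k − 1) = 22·5 = 110; λ(v − 1) = 6·15 = 90. Match? NO.
Condition (ii): bk = 48·6 = 288; vr = 16·22 = 352. Match? NO.
Both conditions hold? NO.

NO


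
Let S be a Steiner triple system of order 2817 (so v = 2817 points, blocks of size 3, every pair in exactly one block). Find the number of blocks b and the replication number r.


An STS(v) is a 2-(v, 3, 1) BIBD: block size k = 3, λ = 1.
Replication: r(k − 1) = λ(v − 1) ⇒ r·2 = 2817 − 1 = 2816 ⇒ r = 1408.
Block count: bk = vr ⇒ b·3 = 2817·1408 = 3966336 ⇒ b = 1322112.

r = 1408, b = 1322112.


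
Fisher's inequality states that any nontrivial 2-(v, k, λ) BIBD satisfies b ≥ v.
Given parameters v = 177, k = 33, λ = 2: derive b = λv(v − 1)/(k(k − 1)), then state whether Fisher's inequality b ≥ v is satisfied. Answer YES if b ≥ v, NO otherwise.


b = λv(v − 1)/(k(k − 1)) = 2·177·176/(33·32) = 62304/1056 = 59.
Compare with v = 177: b < v, so Fisher's inequality fails.

NO


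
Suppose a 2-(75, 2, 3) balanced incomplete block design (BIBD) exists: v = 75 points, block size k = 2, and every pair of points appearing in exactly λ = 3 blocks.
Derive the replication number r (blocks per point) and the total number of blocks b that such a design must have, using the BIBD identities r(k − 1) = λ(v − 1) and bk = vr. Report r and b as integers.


Any 2-(v, k, λ) BIBD satisfies two necessary conditions:
  (i)  Each point sits in r blocks, and counting incidences through any fixed point gives r(k − 1) = λ(v − 1), so r = λ(v − 1)/(k − 1).
  (ii) Total incidences bk = vr, so b = vr/k.
Step 1: r = λ(v − 1)/(k − 1) = 3·(75 − 1)/(2 − 1) = 3·74/1 = 222/1 = 222.
Step 2: b = vr/k = 75·222/2 = 16650/2 = 8325.
Check integrality: r = 222 ∈ Z ✓, b = 8325 ∈ Z ✓.
(These identities are necessary conditions: they determine r and b for any design with these parameters, but do not by themselves prove that one exists.)

r = 222, b = 8325.


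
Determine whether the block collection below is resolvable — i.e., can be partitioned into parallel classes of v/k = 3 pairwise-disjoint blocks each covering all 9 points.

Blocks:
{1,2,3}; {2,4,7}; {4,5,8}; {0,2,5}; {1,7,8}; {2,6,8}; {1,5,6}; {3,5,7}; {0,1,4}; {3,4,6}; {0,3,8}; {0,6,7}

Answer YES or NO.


v = 9, block size k = 3, number of blocks = 12.
For resolvability, blocks must partition into parallel classes of size v/k = 3.
Total blocks must therefore be a multiple of 3: 12 = 3·4 + 0 ⇒ divisible ✓.
Greedy packing gives 4 candidate class(es). Each should be a full parallel class (size 3, covers all 9 points).
  Class 1 (3 blocks): {1,2,3}; {4,5,8}; {0,6,7}. Points covered: [0, 1, 2, 3, 4, 5, 6, 7, 8].
  Class 2 (3 blocks): {2,4,7}; {1,5,6}; {0,3,8}. Points covered: [0, 1, 2, 3, 4, 5, 6, 7, 8].
  Class 3 (3 blocks): {0,2,5}; {1,7,8}; {3,4,6}. Points covered: [0, 1, 2, 3, 4, 5, 6, 7, 8].
  Class 4 (3 blocks): {2,6,8}; {3,5,7}; {0,1,4}. Points covered: [0, 1, 2, 3, 4, 5, 6, 7, 8].
All classes full (size 3)? YES. All classes cover every point? YES.
Resolvable? YES.

YES


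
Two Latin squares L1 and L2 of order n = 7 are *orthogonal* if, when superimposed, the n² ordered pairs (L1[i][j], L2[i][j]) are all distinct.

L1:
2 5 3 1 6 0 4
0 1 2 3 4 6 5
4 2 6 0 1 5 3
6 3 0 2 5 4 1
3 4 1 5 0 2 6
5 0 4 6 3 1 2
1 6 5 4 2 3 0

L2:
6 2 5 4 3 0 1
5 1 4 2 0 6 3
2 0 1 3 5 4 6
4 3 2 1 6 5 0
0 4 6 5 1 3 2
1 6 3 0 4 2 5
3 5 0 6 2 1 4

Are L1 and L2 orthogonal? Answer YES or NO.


Form the n² = 49 superimposed pairs (L1[i][j], L2[i][j]), row by row (rows and columns indexed from 0):
row 0: (2,6) (5,2) (3,5) (1,4) (6,3) (0,0) (4,1)
row 1: (0,5) (1,1) (2,4) (3,2) (4,0) (6,6) (5,3)
row 2: (4,2) (2,0) (6,1) (0,3) (1,5) (5,4) (3,6)
row 3: (6,4) (3,3) (0,2) (2,1) (5,6) (4,5) (1,0)
row 4: (3,0) (4,4) (1,6) (5,5) (0,1) (2,3) (6,2)
row 5: (5,1) (0,6) (4,3) (6,0) (3,4) (1,2) (2,5)
row 6: (1,3) (6,5) (5,0) (4,6) (2,2) (3,1) (0,4)
Orthogonality requires all 49 pairs distinct.
Check by first coordinate: for each symbol s of L1, list the L2 entries in the n cells where L1 = s; they must all differ.
  L1 = 0: L2 entries (in reading order) 0, 5, 3, 2, 1, 6, 4 — all 7 distinct ✓
  L1 = 1: L2 entries (in reading order) 4, 1, 5, 0, 6, 2, 3 — all 7 distinct ✓
  L1 = 2: L2 entries (in reading order) 6, 4, 0, 1, 3, 5, 2 — all 7 distinct ✓
  L1 = 3: L2 entries (in reading order) 5, 2, 6, 3, 0, 4, 1 — all 7 distinct ✓
  L1 = 4: L2 entries (in reading order) 1, 0, 2, 5, 4, 3, 6 — all 7 distinct ✓
  L1 = 5: L2 entries (in reading order) 2, 3, 4, 6, 5, 1, 0 — all 7 distinct ✓
  L1 = 6: L2 entries (in reading order) 3, 6, 1, 4, 2, 0, 5 — all 7 distinct ✓
Every symbol of L1 meets every symbol of L2 exactly once, so all 49 pairs are distinct (49 of 49).
Conclusion: YES.

YES


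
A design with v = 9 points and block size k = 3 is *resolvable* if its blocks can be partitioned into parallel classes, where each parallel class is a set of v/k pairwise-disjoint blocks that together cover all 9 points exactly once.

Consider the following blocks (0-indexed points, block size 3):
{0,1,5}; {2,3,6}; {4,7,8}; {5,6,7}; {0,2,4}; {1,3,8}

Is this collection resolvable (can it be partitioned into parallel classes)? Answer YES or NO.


v = 9, block size k = 3, number of blocks = 6.
For resolvability, blocks must partition into parallel classes of size v/k = 3.
Total blocks must therefore be a multiple of 3: 6 = 3·2 + 0 ⇒ divisible ✓.
Greedy packing gives 2 candidate class(es). Each should be a full parallel class (size 3, covers all 9 points).
  Class 1 (3 blocks): {0,1,5}; {2,3,6}; {4,7,8}. Points covered: [0, 1, 2, 3, 4, 5, 6, 7, 8].
  Class 2 (3 blocks): {5,6,7}; {0,2,4}; {1,3,8}. Points covered: [0, 1, 2, 3, 4, 5, 6, 7, 8].
All classes full (size 3)? YES. All classes cover every point? YES.
Resolvable? YES.

YES


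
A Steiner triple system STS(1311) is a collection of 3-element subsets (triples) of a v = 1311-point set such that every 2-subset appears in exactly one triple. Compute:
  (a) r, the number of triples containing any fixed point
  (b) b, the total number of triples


An STS(v) is a 2-(v, 3, 1) BIBD: block size k = 3, λ = 1.
Replication: r(k − 1) = λ(v − 1) ⇒ r·2 = 1311 − 1 = 1310 ⇒ r = 655.
Block count: bk = vr ⇒ b·3 = 1311·655 = 858705 ⇒ b = 286235.
(Check via b = v(v − 1)/6 = 1311·1310/6 = 1717410/6 = 286235.)

r = 655, b = 286235.


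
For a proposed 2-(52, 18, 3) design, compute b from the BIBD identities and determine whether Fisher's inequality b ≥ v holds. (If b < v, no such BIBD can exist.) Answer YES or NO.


b = λv(v − 1)/(k(k − 1)) = 3·52·51/(18·17) = 7956/306 = 26.
Compare with v = 52: b < v, so Fisher's inequality fails.

NO


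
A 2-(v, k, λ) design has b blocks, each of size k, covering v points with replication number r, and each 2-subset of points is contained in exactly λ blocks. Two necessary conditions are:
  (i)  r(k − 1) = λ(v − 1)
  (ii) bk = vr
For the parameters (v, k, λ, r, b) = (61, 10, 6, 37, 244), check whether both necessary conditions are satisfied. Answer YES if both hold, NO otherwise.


Condition (i): r(k − 1) = 37·9 = 333; λ(v − 1) = 6·60 = 360. Match? NO.
Condition (ii): bk = 244·10 = 2440; vr = 61·37 = 2257. Match? NO.
Both conditions hold? NO.

NO


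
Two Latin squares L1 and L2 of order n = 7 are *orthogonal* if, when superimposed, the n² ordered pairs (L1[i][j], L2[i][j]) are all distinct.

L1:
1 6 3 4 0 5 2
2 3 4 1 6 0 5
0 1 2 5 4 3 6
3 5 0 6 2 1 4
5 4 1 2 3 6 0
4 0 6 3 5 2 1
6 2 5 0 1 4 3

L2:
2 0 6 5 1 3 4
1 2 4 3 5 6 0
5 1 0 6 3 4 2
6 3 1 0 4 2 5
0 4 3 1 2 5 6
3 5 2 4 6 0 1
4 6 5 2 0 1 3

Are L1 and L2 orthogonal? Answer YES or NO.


Form the n² = 49 superimposed pairs (L1[i][j], L2[i][j]), row by row (rows and columns indexed from 0):
row 0: (1,2) (6,0) (3,6) (4,5) (0,1) (5,3) (2,4)
row 1: (2,1) (3,2) (4,4) (1,3) (6,5) (0,6) (5,0)
row 2: (0,5) (1,1) (2,0) (5,6) (4,3) (3,4) (6,2)
row 3: (3,6) (5,3) (0,1) (6,0) (2,4) (1,2) (4,5)
row 4: (5,0) (4,4) (1,3) (2,1) (3,2) (6,5) (0,6)
row 5: (4,3) (0,5) (6,2) (3,4) (5,6) (2,0) (1,1)
row 6: (6,4) (2,6) (5,5) (0,2) (1,0) (4,1) (3,3)
Orthogonality requires all 49 pairs distinct.
But the pair (3,6) repeats: cell (0,2) has L1 = 3, L2 = 6, and cell (3,0) has L1 = 3, L2 = 6.
A repeated pair means some other pair never occurs (only 28 distinct pairs out of 49), so the squares are not orthogonal.
Conclusion: NO.

NO


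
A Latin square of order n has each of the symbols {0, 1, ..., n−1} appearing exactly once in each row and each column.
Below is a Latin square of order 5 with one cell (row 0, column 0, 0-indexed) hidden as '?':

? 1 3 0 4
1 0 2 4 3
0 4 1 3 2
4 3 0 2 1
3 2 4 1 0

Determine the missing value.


Row 0 contains symbols [0, 1, 3, 4] — missing [2].
Column 0 contains symbols [0, 1, 3, 4] — missing [2].
The missing symbol must appear in both missing sets; intersection = [2].
Therefore the hidden value is 2.

Missing value = 2.


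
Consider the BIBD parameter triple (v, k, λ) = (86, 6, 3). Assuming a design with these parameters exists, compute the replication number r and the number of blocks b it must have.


Any 2-(v, k, λ) BIBD satisfies two necessary conditions:
  (i)  Each point sits in r blocks, and counting incidences through any fixed point gives r(k − 1) = λ(v − 1), so r = λ(v − 1)/(k − 1).
  (ii) Total incidences bk = vr, so b = vr/k.
Step 1: r = λ(v − 1)/(k − 1) = 3·(86 − 1)/(6 − 1) = 3·85/5 = 255/5 = 51.
Step 2: b = vr/k = 86·51/6 = 4386/6 = 731.
Check integrality: r = 51 ∈ Z ✓, b = 731 ∈ Z ✓.
(These identities are necessary conditions: they determine r and b for any design with these parameters, but do not by themselves prove that one exists.)

r = 51, b = 731.


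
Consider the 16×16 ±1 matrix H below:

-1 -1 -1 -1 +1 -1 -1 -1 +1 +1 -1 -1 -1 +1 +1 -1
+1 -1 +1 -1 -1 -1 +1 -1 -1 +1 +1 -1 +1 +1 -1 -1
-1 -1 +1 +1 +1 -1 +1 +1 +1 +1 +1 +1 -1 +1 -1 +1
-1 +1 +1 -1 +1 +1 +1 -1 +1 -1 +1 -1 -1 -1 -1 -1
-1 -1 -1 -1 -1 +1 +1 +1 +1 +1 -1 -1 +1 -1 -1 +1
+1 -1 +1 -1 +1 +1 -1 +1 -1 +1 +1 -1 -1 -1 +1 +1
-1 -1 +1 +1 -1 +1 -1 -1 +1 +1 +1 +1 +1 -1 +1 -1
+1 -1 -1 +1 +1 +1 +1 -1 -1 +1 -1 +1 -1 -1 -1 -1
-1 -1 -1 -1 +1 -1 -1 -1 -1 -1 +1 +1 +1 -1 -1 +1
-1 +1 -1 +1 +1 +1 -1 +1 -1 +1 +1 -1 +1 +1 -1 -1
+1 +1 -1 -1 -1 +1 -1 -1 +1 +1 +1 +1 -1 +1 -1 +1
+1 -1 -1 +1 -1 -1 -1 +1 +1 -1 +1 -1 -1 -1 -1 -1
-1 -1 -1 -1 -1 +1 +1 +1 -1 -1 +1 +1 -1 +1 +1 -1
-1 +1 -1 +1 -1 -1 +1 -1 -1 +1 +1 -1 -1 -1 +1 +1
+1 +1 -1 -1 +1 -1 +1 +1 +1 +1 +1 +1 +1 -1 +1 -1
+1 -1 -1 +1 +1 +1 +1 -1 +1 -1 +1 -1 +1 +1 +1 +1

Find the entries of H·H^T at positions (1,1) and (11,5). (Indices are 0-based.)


Row 1 of H: [1, -1, 1, -1, -1, -1, 1, -1, -1, 1, 1, -1, 1, 1, -1, -1].
Row 5 of H: [1, -1, 1, -1, 1, 1, -1, 1, -1, 1, 1, -1, -1, -1, 1, 1].
Row 11 of H: [1, -1, -1, 1, -1, -1, -1, 1, 1, -1, 1, -1, -1, -1, -1, -1].
(H·H^T)[1][1] = Σ_j H[1][j]·H[1][j] = (1)² + (-1)² + (1)² + (-1)² + (-1)² + (-1)² + (1)² + (-1)² + (-1)² + (1)² + (1)² + (-1)² + (1)² + (1)² + (-1)² + (-1)² = 1 + 1 + 1 + 1 + 1 + 1 + 1 + 1 + 1 + 1 + 1 + 1 + 1 + 1 + 1 + 1 = 16.
(H·H^T)[11][5] = Σ_j H[11][j]·H[5][j] = (1)·(1) + (-1)·(-1) + (-1)·(1) + (1)·(-1) + (-1)·(1) + (-1)·(1) + (-1)·(-1) + (1)·(1) + (1)·(-1) + (-1)·(1) + (1)·(1) + (-1)·(-1) + (-1)·(-1) + (-1)·(-1) + (-1)·(1) + (-1)·(1) = 1 + 1 + -1 + -1 + -1 + -1 + 1 + 1 + -1 + -1 + 1 + 1 + 1 + 1 + -1 + -1 = 0.
So rows 11 and 5 are orthogonal; the diagonal entry equals n = 16.

(1,1) entry = 16; (11,5) entry = 0.


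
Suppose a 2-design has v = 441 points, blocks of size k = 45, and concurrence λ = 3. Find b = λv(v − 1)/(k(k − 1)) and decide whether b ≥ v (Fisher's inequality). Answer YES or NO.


r = λ(v − 1)/(k − 1) = 3·440/44 = 30.
b = vr/k = 441·30/45 = 294.
Fisher's inequality: b ≥ v ⇔ 294 ≥ 441? NO.

NO


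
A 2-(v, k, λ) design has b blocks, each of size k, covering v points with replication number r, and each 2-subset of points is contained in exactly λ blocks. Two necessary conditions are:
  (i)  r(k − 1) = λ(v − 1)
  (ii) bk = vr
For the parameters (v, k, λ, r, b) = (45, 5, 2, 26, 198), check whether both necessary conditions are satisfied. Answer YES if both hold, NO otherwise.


Condition (i): r(k − 1) = 26·4 = 104; λ(v − 1) = 2·44 = 88. Match? NO.
Condition (ii): bk = 198·5 = 990; vr = 45·26 = 1170. Match? NO.
Both conditions hold? NO.

NO


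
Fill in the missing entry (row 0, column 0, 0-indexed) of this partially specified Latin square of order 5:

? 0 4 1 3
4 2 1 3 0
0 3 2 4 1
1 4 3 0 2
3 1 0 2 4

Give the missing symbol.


Row 0 contains symbols [0, 1, 3, 4] — missing [2].
Column 0 contains symbols [0, 1, 3, 4] — missing [2].
The missing symbol must appear in both missing sets; intersection = [2].
Therefore the hidden value is 2.

Missing value = 2.


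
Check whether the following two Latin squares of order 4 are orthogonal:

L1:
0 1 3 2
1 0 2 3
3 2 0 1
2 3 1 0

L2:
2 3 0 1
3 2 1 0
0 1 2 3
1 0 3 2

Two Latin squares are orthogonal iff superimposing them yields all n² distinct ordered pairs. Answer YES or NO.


Form the n² = 16 superimposed pairs (L1[i][j], L2[i][j]), row by row (rows and columns indexed from 0):
row 0: (0,2) (1,3) (3,0) (2,1)
row 1: (1,3) (0,2) (2,1) (3,0)
row 2: (3,0) (2,1) (0,2) (1,3)
row 3: (2,1) (3,0) (1,3) (0,2)
Orthogonality requires all 16 pairs distinct.
But the pair (1,3) repeats: cell (0,1) has L1 = 1, L2 = 3, and cell (1,0) has L1 = 1, L2 = 3.
A repeated pair means some other pair never occurs (only 4 distinct pairs out of 16), so the squares are not orthogonal.
Conclusion: NO.

NO


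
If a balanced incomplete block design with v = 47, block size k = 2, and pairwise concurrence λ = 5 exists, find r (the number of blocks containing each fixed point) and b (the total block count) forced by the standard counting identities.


Any 2-(v, k, λ) BIBD satisfies two necessary conditions:
  (i)  Each point sits in r blocks, and counting incidences through any fixed point gives r(k − 1) = λ(v − 1), so r = λ(v − 1)/(k − 1).
  (ii) Total incidences bk = vr, so b = vr/k.
Step 1: r = λ(v − 1)/(k − 1) = 5·(47 − 1)/(2 − 1) = 5·46/1 = 230/1 = 230.
Step 2: b = vr/k = 47·230/2 = 10810/2 = 5405.
Check integrality: r = 230 ∈ Z ✓, b = 5405 ∈ Z ✓.
(These identities are necessary conditions: they determine r and b for any design with these parameters, but do not by themselves prove that one exists.)

r = 230, b = 5405.


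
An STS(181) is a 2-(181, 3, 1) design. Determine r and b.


An STS(v) is a 2-(v, 3, 1) BIBD: block size k = 3, λ = 1.
Replication: r(k − 1) = λ(v − 1) ⇒ r·2 = 181 − 1 = 180 ⇒ r = 90.
Block count: b = v(v − 1)/6 = 181·180/6 = 32580/6 = 5430.
(Check via bk = vr: 5430·3 = 16290 = 181·90 = 16290 ✓.)

r = 90, b = 5430.


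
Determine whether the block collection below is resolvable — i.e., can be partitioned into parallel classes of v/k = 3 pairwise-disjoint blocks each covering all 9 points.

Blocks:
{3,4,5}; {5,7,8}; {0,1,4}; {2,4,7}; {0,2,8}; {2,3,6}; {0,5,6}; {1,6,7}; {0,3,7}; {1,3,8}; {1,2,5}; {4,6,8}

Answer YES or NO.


v = 9, block size k = 3, number of blocks = 12.
For resolvability, blocks must partition into parallel classes of size v/k = 3.
Total blocks must therefore be a multiple of 3: 12 = 3·4 + 0 ⇒ divisible ✓.
Greedy packing gives 4 candidate class(es). Each should be a full parallel class (size 3, covers all 9 points).
  Class 1 (3 blocks): {3,4,5}; {0,2,8}; {1,6,7}. Points covered: [0, 1, 2, 3, 4, 5, 6, 7, 8].
  Class 2 (3 blocks): {5,7,8}; {0,1,4}; {2,3,6}. Points covered: [0, 1, 2, 3, 4, 5, 6, 7, 8].
  Class 3 (3 blocks): {2,4,7}; {0,5,6}; {1,3,8}. Points covered: [0, 1, 2, 3, 4, 5, 6, 7, 8].
  Class 4 (3 blocks): {0,3,7}; {1,2,5}; {4,6,8}. Points covered: [0, 1, 2, 3, 4, 5, 6, 7, 8].
All classes full (size 3)? YES. All classes cover every point? YES.
Resolvable? YES.

YES


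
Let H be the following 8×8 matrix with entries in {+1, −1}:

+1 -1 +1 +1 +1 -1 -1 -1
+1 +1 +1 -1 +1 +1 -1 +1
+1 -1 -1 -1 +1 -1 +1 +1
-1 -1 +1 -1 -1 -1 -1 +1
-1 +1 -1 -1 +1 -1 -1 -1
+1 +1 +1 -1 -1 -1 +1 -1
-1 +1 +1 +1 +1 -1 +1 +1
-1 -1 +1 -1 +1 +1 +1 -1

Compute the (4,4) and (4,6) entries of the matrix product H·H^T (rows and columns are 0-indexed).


Row 4 of H: [-1, 1, -1, -1, 1, -1, -1, -1].
Row 6 of H: [-1, 1, 1, 1, 1, -1, 1, 1].
(H·H^T)[4][4] = Σ_j H[4][j]·H[4][j] = (-1)² + (1)² + (-1)² + (-1)² + (1)² + (-1)² + (-1)² + (-1)² = 1 + 1 + 1 + 1 + 1 + 1 + 1 + 1 = 8.
(H·H^T)[4][6] = Σ_j H[4][j]·H[6][j] = (-1)·(-1) + (1)·(1) + (-1)·(1) + (-1)·(1) + (1)·(1) + (-1)·(-1) + (-1)·(1) + (-1)·(1) = 1 + 1 + -1 + -1 + 1 + 1 + -1 + -1 = 0.
So rows 4 and 6 are orthogonal; the diagonal entry equals n = 8.

(4,4) entry = 8; (4,6) entry = 0.


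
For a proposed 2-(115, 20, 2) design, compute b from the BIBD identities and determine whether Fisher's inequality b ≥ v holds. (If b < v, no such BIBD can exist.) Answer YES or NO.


r = λ(v − 1)/(k − 1) = 2·114/19 = 12.
b = vr/k = 115·12/20 = 69.
Fisher's inequality: b ≥ v ⇔ 69 ≥ 115? NO.

NO


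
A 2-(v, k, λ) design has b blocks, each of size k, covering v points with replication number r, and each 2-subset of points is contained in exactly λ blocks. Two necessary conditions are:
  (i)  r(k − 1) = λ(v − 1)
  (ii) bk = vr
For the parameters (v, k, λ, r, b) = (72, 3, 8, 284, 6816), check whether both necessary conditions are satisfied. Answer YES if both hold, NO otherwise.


Condition (i): r(k − 1) = 284·2 = 568; λ(v − 1) = 8·71 = 568. Match? YES.
Condition (ii): bk = 6816·3 = 20448; vr = 72·284 = 20448. Match? YES.
Both conditions hold? YES.

YES


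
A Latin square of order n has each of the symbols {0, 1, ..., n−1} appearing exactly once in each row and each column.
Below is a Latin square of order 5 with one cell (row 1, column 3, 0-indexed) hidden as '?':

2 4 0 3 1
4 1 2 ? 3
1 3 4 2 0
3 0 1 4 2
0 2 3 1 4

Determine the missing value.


Row 1 contains symbols [1, 2, 3, 4] — missing [0].
Column 3 contains symbols [1, 2, 3, 4] — missing [0].
The missing symbol must appear in both missing sets; intersection = [0].
Therefore the hidden value is 0.

Missing value = 0.


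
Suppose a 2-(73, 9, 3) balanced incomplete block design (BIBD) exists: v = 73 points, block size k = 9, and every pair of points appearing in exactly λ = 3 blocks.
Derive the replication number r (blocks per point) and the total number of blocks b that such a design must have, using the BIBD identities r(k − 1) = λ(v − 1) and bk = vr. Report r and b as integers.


Any 2-(v, k, λ) BIBD satisfies two necessary conditions:
  (i)  Each point sits in r blocks, and counting incidences through any fixed point gives r(k − 1) = λ(v − 1), so r = λ(v − 1)/(k − 1).
  (ii) Total incidences bk = vr, so b = vr/k.
Step 1: r = λ(v − 1)/(k − 1) = 3·(73 − 1)/(9 − 1) = 3·72/8 = 216/8 = 27.
Step 2: b = vr/k = 73·27/9 = 1971/9 = 219.
Check integrality: r = 27 ∈ Z ✓, b = 219 ∈ Z ✓.
(These identities are necessary conditions: they determine r and b for any design with these parameters, but do not by themselves prove that one exists.)

r = 27, b = 219.


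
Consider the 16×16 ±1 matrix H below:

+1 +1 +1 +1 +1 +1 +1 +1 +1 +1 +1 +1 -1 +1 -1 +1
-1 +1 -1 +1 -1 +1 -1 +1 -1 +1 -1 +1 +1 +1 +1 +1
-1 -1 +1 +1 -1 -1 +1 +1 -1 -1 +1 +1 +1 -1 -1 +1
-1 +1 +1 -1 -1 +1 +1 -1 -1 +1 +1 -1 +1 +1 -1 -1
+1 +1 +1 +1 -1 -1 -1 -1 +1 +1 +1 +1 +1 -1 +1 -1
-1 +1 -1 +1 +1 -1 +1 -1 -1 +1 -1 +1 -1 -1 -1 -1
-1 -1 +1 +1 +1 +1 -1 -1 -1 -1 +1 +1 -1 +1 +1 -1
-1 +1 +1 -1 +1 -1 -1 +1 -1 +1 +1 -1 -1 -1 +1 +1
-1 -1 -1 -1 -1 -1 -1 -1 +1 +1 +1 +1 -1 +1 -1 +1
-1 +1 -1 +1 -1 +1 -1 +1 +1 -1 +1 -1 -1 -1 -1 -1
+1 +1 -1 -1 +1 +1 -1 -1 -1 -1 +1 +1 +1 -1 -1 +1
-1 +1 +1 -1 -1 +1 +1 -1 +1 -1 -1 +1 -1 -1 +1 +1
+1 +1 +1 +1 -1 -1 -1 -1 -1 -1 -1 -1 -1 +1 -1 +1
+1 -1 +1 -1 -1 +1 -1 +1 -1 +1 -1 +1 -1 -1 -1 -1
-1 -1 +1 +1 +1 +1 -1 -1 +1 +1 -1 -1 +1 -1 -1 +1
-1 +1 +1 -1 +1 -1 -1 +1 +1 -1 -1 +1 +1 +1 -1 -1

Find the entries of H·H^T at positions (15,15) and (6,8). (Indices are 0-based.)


Row 6 of H: [-1, -1, 1, 1, 1, 1, -1, -1, -1, -1, 1, 1, -1, 1, 1, -1].
Row 8 of H: [-1, -1, -1, -1, -1, -1, -1, -1, 1, 1, 1, 1, -1, 1, -1, 1].
Row 15 of H: [-1, 1, 1, -1, 1, -1, -1, 1, 1, -1, -1, 1, 1, 1, -1, -1].
(H·H^T)[15][15] = Σ_j H[15][j]·H[15][j] = (-1)² + (1)² + (1)² + (-1)² + (1)² + (-1)² + (-1)² + (1)² + (1)² + (-1)² + (-1)² + (1)² + (1)² + (1)² + (-1)² + (-1)² = 1 + 1 + 1 + 1 + 1 + 1 + 1 + 1 + 1 + 1 + 1 + 1 + 1 + 1 + 1 + 1 = 16.
(H·H^T)[6][8] = Σ_j H[6][j]·H[8][j] = (-1)·(-1) + (-1)·(-1) + (1)·(-1) + (1)·(-1) + (1)·(-1) + (1)·(-1) + (-1)·(-1) + (-1)·(-1) + (-1)·(1) + (-1)·(1) + (1)·(1) + (1)·(1) + (-1)·(-1) + (1)·(1) + (1)·(-1) + (-1)·(1) = 1 + 1 + -1 + -1 + -1 + -1 + 1 + 1 + -1 + -1 + 1 + 1 + 1 + 1 + -1 + -1 = 0.
So rows 6 and 8 are orthogonal; the diagonal entry equals n = 16.

(15,15) entry = 16; (6,8) entry = 0.


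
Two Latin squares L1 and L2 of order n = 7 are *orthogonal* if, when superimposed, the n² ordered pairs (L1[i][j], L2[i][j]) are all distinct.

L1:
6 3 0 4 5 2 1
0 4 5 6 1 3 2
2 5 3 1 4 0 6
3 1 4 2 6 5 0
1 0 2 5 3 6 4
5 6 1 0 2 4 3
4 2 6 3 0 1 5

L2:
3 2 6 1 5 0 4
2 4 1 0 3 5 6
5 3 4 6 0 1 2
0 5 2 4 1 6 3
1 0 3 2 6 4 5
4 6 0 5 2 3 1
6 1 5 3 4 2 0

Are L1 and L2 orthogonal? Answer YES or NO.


Form the n² = 49 superimposed pairs (L1[i][j], L2[i][j]), row by row (rows and columns indexed from 0):
row 0: (6,3) (3,2) (0,6) (4,1) (5,5) (2,0) (1,4)
row 1: (0,2) (4,4) (5,1) (6,0) (1,3) (3,5) (2,6)
row 2: (2,5) (5,3) (3,4) (1,6) (4,0) (0,1) (6,2)
row 3: (3,0) (1,5) (4,2) (2,4) (6,1) (5,6) (0,3)
row 4: (1,1) (0,0) (2,3) (5,2) (3,6) (6,4) (4,5)
row 5: (5,4) (6,6) (1,0) (0,5) (2,2) (4,3) (3,1)
row 6: (4,6) (2,1) (6,5) (3,3) (0,4) (1,2) (5,0)
Orthogonality requires all 49 pairs distinct.
Check by first coordinate: for each symbol s of L1, list the L2 entries in the n cells where L1 = s; they must all differ.
  L1 = 0: L2 entries (in reading order) 6, 2, 1, 3, 0, 5, 4 — all 7 distinct ✓
  L1 = 1: L2 entries (in reading order) 4, 3, 6, 5, 1, 0, 2 — all 7 distinct ✓
  L1 = 2: L2 entries (in reading order) 0, 6, 5, 4, 3, 2, 1 — all 7 distinct ✓
  L1 = 3: L2 entries (in reading order) 2, 5, 4, 0, 6, 1, 3 — all 7 distinct ✓
  L1 = 4: L2 entries (in reading order) 1, 4, 0, 2, 5, 3, 6 — all 7 distinct ✓
  L1 = 5: L2 entries (in reading order) 5, 1, 3, 6, 2, 4, 0 — all 7 distinct ✓
  L1 = 6: L2 entries (in reading order) 3, 0, 2, 1, 4, 6, 5 — all 7 distinct ✓
Every symbol of L1 meets every symbol of L2 exactly once, so all 49 pairs are distinct (49 of 49).
Conclusion: YES.

YES


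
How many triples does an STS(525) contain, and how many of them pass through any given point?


An STS(v) is a 2-(v, 3, 1) BIBD: block size k = 3, λ = 1.
Replication: r(k − 1) = λ(v − 1) ⇒ r·2 = 525 − 1 = 524 ⇒ r = 262.
Block count: b = v(v − 1)/6 = 525·524/6 = 275100/6 = 45850.
(Check via bk = vr: 45850·3 = 137550 = 525·262 = 137550 ✓.)

r = 262, b = 45850.


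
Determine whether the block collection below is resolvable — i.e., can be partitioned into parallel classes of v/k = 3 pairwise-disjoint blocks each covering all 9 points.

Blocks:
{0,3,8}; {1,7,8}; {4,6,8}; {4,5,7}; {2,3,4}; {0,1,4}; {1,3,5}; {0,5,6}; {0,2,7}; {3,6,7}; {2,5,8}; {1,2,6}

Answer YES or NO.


v = 9, block size k = 3, number of blocks = 12.
For resolvability, blocks must partition into parallel classes of size v/k = 3.
Total blocks must therefore be a multiple of 3: 12 = 3·4 + 0 ⇒ divisible ✓.
Greedy packing gives 4 candidate class(es). Each should be a full parallel class (size 3, covers all 9 points).
  Class 1 (3 blocks): {0,3,8}; {4,5,7}; {1,2,6}. Points covered: [0, 1, 2, 3, 4, 5, 6, 7, 8].
  Class 2 (3 blocks): {1,7,8}; {2,3,4}; {0,5,6}. Points covered: [0, 1, 2, 3, 4, 5, 6, 7, 8].
  Class 3 (3 blocks): {4,6,8}; {1,3,5}; {0,2,7}. Points covered: [0, 1, 2, 3, 4, 5, 6, 7, 8].
  Class 4 (3 blocks): {0,1,4}; {3,6,7}; {2,5,8}. Points covered: [0, 1, 2, 3, 4, 5, 6, 7, 8].
All classes full (size 3)? YES. All classes cover every point? YES.
Resolvable? YES.

YES


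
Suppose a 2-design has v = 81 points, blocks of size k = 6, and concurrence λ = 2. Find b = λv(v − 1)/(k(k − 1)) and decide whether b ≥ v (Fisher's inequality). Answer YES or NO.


r = λ(v − 1)/(k − 1) = 2·80/5 = 32.
b = vr/k = 81·32/6 = 432.
Fisher's inequality: b ≥ v ⇔ 432 ≥ 81? YES.

YES


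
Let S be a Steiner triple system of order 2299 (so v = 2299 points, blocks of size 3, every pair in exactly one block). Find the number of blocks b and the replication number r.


An STS(v) is a 2-(v, 3, 1) BIBD: block size k = 3, λ = 1.
Replication: r(k − 1) = λ(v − 1) ⇒ r·2 = 2299 − 1 = 2298 ⇒ r = 1149.
Block count: bk = vr ⇒ b·3 = 2299·1149 = 2641551 ⇒ b = 880517.
(Check via b = v(v − 1)/6 = 2299·2298/6 = 5283102/6 = 880517.)

r = 1149, b = 880517.


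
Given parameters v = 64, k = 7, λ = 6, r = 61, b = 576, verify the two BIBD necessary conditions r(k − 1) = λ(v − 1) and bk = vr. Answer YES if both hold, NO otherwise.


Condition (i): r(k − 1) = 61·6 = 366; λ(v − 1) = 6·63 = 378. Match? NO.
Condition (ii): bk = 576·7 = 4032; vr = 64·61 = 3904. Match? NO.
Both conditions hold? NO.

NO


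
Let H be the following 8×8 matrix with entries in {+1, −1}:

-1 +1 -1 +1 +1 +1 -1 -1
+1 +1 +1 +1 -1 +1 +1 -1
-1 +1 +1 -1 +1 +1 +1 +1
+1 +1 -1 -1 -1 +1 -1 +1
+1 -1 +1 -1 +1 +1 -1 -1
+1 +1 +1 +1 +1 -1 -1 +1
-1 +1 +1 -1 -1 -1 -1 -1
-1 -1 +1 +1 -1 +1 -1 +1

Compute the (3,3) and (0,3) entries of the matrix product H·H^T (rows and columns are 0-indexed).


Row 0 of H: [-1, 1, -1, 1, 1, 1, -1, -1].
Row 3 of H: [1, 1, -1, -1, -1, 1, -1, 1].
(H·H^T)[3][3] = Σ_j H[3][j]·H[3][j] = (1)² + (1)² + (-1)² + (-1)² + (-1)² + (1)² + (-1)² + (1)² = 1 + 1 + 1 + 1 + 1 + 1 + 1 + 1 = 8.
(H·H^T)[0][3] = Σ_j H[0][j]·H[3][j] = (-1)·(1) + (1)·(1) + (-1)·(-1) + (1)·(-1) + (1)·(-1) + (1)·(1) + (-1)·(-1) + (-1)·(1) = -1 + 1 + 1 + -1 + -1 + 1 + 1 + -1 = 0.
So rows 0 and 3 are orthogonal; the diagonal entry equals n = 8.

(3,3) entry = 8; (0,3) entry = 0.


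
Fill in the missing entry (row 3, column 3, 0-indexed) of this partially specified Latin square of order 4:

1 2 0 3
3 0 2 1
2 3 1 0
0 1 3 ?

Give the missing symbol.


Row 3 contains symbols [0, 1, 3] — missing [2].
Column 3 contains symbols [0, 1, 3] — missing [2].
The missing symbol must appear in both missing sets; intersection = [2].
Therefore the hidden value is 2.

Missing value = 2.


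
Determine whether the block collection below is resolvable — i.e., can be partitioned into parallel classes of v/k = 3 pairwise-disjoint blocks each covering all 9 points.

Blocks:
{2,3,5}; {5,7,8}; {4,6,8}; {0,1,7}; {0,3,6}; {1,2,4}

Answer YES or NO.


v = 9, block size k = 3, number of blocks = 6.
For resolvability, blocks must partition into parallel classes of size v/k = 3.
Total blocks must therefore be a multiple of 3: 6 = 3·2 + 0 ⇒ divisible ✓.
Greedy packing gives 2 candidate class(es). Each should be a full parallel class (size 3, covers all 9 points).
  Class 1 (3 blocks): {2,3,5}; {4,6,8}; {0,1,7}. Points covered: [0, 1, 2, 3, 4, 5, 6, 7, 8].
  Class 2 (3 blocks): {5,7,8}; {0,3,6}; {1,2,4}. Points covered: [0, 1, 2, 3, 4, 5, 6, 7, 8].
All classes full (size 3)? YES. All classes cover every point? YES.
Resolvable? YES.

YES


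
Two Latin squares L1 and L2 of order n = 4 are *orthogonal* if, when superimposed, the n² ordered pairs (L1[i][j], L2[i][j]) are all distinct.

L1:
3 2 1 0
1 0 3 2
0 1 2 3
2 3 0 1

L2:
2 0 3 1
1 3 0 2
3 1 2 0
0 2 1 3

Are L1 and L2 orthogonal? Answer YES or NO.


Form the n² = 16 superimposed pairs (L1[i][j], L2[i][j]), row by row (rows and columns indexed from 0):
row 0: (3,2) (2,0) (1,3) (0,1)
row 1: (1,1) (0,3) (3,0) (2,2)
row 2: (0,3) (1,1) (2,2) (3,0)
row 3: (2,0) (3,2) (0,1) (1,3)
Orthogonality requires all 16 pairs distinct.
But the pair (0,3) repeats: cell (1,1) has L1 = 0, L2 = 3, and cell (2,0) has L1 = 0, L2 = 3.
A repeated pair means some other pair never occurs (only 8 distinct pairs out of 16), so the squares are not orthogonal.
Conclusion: NO.

NO


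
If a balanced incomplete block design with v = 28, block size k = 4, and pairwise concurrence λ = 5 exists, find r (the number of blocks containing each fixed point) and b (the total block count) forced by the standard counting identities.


Any 2-(v, k, λ) BIBD satisfies two necessary conditions:
  (i)  Each point sits in r blocks, and counting incidences through any fixed point gives r(k − 1) = λ(v − 1), so r = λ(v − 1)/(k − 1).
  (ii) Total incidences bk = vr, so b = vr/k.
Step 1: r = λ(v − 1)/(k − 1) = 5·(28 − 1)/(4 − 1) = 5·27/3 = 135/3 = 45.
Step 2: b = vr/k = 28·45/4 = 1260/4 = 315.
Check integrality: r = 45 ∈ Z ✓, b = 315 ∈ Z ✓.
(These identities are necessary conditions: they determine r and b for any design with these parameters, but do not by themselves prove that one exists.)

r = 45, b = 315.


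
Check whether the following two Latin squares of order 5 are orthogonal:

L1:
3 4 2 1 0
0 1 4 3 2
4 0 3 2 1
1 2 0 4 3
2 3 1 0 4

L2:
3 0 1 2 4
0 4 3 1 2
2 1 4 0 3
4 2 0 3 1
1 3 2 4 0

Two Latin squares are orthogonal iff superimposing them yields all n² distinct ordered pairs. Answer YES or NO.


Form the n² = 25 superimposed pairs (L1[i][j], L2[i][j]), row by row (rows and columns indexed from 0):
row 0: (3,3) (4,0) (2,1) (1,2) (0,4)
row 1: (0,0) (1,4) (4,3) (3,1) (2,2)
row 2: (4,2) (0,1) (3,4) (2,0) (1,3)
row 3: (1,4) (2,2) (0,0) (4,3) (3,1)
row 4: (2,1) (3,3) (1,2) (0,4) (4,0)
Orthogonality requires all 25 pairs distinct.
But the pair (1,4) repeats: cell (1,1) has L1 = 1, L2 = 4, and cell (3,0) has L1 = 1, L2 = 4.
A repeated pair means some other pair never occurs (only 15 distinct pairs out of 25), so the squares are not orthogonal.
Conclusion: NO.

NO


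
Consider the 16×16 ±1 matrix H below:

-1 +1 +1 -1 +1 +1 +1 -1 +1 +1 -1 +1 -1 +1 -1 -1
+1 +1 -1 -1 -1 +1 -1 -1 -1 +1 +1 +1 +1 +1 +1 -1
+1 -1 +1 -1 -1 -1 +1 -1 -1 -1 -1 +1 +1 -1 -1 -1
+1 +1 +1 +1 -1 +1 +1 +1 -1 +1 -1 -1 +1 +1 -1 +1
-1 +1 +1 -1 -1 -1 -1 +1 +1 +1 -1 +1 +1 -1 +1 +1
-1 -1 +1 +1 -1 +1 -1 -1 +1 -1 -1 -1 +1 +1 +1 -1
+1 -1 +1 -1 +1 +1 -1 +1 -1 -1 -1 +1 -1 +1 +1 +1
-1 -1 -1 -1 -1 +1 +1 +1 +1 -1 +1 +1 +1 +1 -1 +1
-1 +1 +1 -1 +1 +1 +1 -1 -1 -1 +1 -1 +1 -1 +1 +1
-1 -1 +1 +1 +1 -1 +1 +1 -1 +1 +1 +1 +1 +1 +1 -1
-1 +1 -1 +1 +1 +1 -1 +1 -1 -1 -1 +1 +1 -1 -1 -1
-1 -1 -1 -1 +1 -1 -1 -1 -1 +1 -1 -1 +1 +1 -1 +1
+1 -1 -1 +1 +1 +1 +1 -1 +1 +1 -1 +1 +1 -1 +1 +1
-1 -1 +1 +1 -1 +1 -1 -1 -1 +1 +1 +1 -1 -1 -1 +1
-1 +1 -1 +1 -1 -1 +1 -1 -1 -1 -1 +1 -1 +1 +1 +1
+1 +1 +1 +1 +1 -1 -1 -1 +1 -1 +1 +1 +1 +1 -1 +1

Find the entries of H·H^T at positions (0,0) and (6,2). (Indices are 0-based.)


Row 0 of H: [-1, 1, 1, -1, 1, 1, 1, -1, 1, 1, -1, 1, -1, 1, -1, -1].
Row 2 of H: [1, -1, 1, -1, -1, -1, 1, -1, -1, -1, -1, 1, 1, -1, -1, -1].
Row 6 of H: [1, -1, 1, -1, 1, 1, -1, 1, -1, -1, -1, 1, -1, 1, 1, 1].
(H·H^T)[0][0] = Σ_j H[0][j]·H[0][j] = (-1)² + (1)² + (1)² + (-1)² + (1)² + (1)² + (1)² + (-1)² + (1)² + (1)² + (-1)² + (1)² + (-1)² + (1)² + (-1)² + (-1)² = 1 + 1 + 1 + 1 + 1 + 1 + 1 + 1 + 1 + 1 + 1 + 1 + 1 + 1 + 1 + 1 = 16.
(H·H^T)[6][2] = Σ_j H[6][j]·H[2][j] = (1)·(1) + (-1)·(-1) + (1)·(1) + (-1)·(-1) + (1)·(-1) + (1)·(-1) + (-1)·(1) + (1)·(-1) + (-1)·(-1) + (-1)·(-1) + (-1)·(-1) + (1)·(1) + (-1)·(1) + (1)·(-1) + (1)·(-1) + (1)·(-1) = 1 + 1 + 1 + 1 + -1 + -1 + -1 + -1 + 1 + 1 + 1 + 1 + -1 + -1 + -1 + -1 = 0.
So rows 6 and 2 are orthogonal; the diagonal entry equals n = 16.

(0,0) entry = 16; (6,2) entry = 0.
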